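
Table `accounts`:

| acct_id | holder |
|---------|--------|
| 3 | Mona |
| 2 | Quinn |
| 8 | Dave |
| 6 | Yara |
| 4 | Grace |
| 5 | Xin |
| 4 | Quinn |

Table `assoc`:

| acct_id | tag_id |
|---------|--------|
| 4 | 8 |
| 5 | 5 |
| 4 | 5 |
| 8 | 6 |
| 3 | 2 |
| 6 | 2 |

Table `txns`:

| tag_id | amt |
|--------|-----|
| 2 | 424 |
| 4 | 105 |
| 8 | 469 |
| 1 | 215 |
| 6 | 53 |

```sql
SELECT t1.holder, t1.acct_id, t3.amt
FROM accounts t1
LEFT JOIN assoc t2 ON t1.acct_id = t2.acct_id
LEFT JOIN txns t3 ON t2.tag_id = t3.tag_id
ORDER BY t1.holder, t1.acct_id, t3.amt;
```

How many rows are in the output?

Joins associate left-to-right: accounts LEFT JOIN assoc on acct_id gives 9 intermediate row(s).
Then LEFT JOIN `txns t3` on tag_id: each of those 9 rows is kept; rows whose t2.tag_id has no match in t3 get NULL for t3's columns.
Result: 9 row(s).

9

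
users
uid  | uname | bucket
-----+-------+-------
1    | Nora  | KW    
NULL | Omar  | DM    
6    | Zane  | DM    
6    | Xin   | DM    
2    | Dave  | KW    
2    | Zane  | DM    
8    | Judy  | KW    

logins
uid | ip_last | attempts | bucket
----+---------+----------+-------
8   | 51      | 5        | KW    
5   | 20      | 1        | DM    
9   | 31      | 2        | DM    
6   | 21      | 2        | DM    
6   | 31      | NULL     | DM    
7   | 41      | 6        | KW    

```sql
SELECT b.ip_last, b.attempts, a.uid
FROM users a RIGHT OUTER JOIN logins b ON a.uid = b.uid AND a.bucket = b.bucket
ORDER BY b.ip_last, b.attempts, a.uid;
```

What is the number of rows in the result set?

RIGHT JOIN keeps every row from `logins`; unmatched rows get NULL for `users`'s columns.
Matching on a.uid = b.uid AND a.bucket = b.bucket. A NULL in a compared column never satisfies the condition.
- a[0] uid=1, bucket=KW → no match.
- a[1] uid=NULL, bucket=DM → no match.
- a[2] uid=6, bucket=DM → 2 match(es) in b → 2 row(s).
- a[3] uid=6, bucket=DM → 2 match(es) in b → 2 row(s).
- a[4] uid=2, bucket=KW → no match.
- a[5] uid=2, bucket=DM → no match.
- a[6] uid=8, bucket=KW → 1 match(es) in b → 1 row(s).
- 3 row(s) from b found no a partner → padded with NULL.
Total: 5 matched + 3 padded = 8 rows.

8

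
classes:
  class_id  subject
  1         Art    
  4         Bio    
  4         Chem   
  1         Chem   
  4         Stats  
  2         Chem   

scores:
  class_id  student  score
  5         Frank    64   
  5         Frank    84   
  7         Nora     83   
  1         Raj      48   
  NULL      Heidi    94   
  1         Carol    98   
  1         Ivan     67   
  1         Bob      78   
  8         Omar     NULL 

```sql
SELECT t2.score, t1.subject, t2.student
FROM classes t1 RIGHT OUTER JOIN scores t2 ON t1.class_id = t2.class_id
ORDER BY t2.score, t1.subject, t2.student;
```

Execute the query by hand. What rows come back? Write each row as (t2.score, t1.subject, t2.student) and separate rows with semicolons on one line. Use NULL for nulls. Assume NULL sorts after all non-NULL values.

(48, Art, Raj); (48, Chem, Raj); (64, NULL, Frank); (67, Art, Ivan); (67, Chem, Ivan); (78, Art, Bob); (78, Chem, Bob); (83, NULL, Nora); (84, NULL, Frank); (94, NULL, Heidi); (98, Art, Carol); (98, Chem, Carol); (NULL, NULL, Omar)

RIGHT JOIN keeps every row from `scores`; unmatched rows get NULL for `classes`'s columns.
Matching on t1.class_id = t2.class_id. A NULL in a compared column never satisfies the condition.
- class_id=1: 4 matching t2 row(s), so 4 row(s) emitted.
- class_id=4: no matching t2 row.
- class_id=4: no matching t2 row.
- class_id=1: 4 matching t2 row(s), so 4 row(s) emitted.
- class_id=4: no matching t2 row.
- class_id=2: no matching t2 row.
- 5 t2 row(s) had no t1 match → kept, t1 columns NULL.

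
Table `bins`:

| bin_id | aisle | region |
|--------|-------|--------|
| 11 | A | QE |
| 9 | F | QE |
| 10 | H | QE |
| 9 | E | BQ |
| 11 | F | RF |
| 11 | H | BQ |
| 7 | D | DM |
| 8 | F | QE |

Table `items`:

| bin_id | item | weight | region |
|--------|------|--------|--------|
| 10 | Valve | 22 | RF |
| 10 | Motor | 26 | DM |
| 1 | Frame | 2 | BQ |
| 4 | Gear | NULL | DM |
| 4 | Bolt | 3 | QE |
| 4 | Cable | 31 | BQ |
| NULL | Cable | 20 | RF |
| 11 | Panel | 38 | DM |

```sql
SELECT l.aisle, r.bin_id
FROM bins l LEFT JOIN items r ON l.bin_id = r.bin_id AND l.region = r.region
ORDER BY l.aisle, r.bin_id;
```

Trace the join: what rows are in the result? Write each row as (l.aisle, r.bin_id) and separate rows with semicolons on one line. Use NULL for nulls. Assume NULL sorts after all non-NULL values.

LEFT JOIN keeps every row from `bins`; unmatched rows get NULL for `items`'s columns.
Matching on l.bin_id = r.bin_id AND l.region = r.region. A NULL in a compared column never satisfies the condition.
Matched pairs: 0; unmatched l rows kept: 8.

(A, NULL); (D, NULL); (E, NULL); (F, NULL); (F, NULL); (F, NULL); (H, NULL); (H, NULL)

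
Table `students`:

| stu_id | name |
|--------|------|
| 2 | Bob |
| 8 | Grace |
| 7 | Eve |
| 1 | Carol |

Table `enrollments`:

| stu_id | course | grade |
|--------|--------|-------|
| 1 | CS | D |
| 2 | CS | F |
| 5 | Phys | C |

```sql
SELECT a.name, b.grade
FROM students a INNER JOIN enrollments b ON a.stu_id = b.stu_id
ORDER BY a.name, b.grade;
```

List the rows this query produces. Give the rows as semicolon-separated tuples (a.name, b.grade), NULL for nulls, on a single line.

INNER JOIN keeps only pairs where the ON condition holds.
Matching on a.stu_id = b.stu_id.
- a row (stu_id=2): matches 1 b row(s) → 1 output row(s).
- a row (stu_id=8): no match → dropped.
- a row (stu_id=7): no match → dropped.
- a row (stu_id=1): matches 1 b row(s) → 1 output row(s).
After projecting and ordering:
a.name | b.grade
Bob | F
Carol | D

(Bob, F); (Carol, D)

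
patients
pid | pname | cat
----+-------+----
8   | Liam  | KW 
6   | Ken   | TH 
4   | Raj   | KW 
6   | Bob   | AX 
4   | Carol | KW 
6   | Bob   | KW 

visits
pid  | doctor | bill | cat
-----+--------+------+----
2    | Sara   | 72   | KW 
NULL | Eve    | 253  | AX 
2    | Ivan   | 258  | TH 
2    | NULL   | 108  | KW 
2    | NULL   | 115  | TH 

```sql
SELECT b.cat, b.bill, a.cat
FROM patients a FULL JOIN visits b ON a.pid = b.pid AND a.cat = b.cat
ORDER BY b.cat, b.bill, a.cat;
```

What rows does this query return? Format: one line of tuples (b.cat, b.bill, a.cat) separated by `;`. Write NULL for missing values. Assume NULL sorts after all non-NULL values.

(AX, 253, NULL); (KW, 72, NULL); (KW, 108, NULL); (TH, 115, NULL); (TH, 258, NULL); (NULL, NULL, AX); (NULL, NULL, KW); (NULL, NULL, KW); (NULL, NULL, KW); (NULL, NULL, KW); (NULL, NULL, TH)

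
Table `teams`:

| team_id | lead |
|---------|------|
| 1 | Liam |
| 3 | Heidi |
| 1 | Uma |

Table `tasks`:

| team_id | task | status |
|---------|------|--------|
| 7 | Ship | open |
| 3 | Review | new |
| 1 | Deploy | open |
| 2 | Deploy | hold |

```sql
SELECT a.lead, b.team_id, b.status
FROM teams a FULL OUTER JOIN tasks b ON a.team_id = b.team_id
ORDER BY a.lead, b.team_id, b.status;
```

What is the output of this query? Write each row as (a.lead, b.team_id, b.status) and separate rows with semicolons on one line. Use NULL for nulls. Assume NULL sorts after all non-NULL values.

(Heidi, 3, new); (Liam, 1, open); (Uma, 1, open); (NULL, 2, hold); (NULL, 7, open)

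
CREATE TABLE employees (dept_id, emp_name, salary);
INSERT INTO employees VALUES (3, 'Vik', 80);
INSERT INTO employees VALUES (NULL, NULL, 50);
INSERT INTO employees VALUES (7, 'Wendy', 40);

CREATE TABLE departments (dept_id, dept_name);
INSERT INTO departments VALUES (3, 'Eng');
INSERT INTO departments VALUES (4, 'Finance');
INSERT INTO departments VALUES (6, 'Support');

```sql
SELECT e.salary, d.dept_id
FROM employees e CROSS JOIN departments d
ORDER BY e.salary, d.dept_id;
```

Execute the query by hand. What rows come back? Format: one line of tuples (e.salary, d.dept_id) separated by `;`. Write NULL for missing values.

(40, 3); (40, 4); (40, 6); (50, 3); (50, 4); (50, 6); (80, 3); (80, 4); (80, 6)

CROSS JOIN pairs every row of `employees` with every row of `departments`: 3 × 3 = 9 rows.
After projecting and ordering:
e.salary | d.dept_id
40 | 3
40 | 4
40 | 6
50 | 3
50 | 4
50 | 6
80 | 3
80 | 4
80 | 6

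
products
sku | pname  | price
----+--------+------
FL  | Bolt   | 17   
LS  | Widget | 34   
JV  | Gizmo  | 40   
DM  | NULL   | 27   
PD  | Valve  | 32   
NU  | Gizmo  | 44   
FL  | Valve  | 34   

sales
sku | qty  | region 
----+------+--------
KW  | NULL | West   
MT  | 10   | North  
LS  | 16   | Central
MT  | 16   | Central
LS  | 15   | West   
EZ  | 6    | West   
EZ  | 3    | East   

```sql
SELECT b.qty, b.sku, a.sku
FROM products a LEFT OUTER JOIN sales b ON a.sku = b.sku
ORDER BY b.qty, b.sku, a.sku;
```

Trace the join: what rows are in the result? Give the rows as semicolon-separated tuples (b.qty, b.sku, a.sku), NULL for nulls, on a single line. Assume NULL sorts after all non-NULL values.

LEFT JOIN keeps every row from `products`; unmatched rows get NULL for `sales`'s columns.
Matching on a.sku = b.sku.
Matched pairs: 2; unmatched a rows kept: 6.

(15, LS, LS); (16, LS, LS); (NULL, NULL, DM); (NULL, NULL, FL); (NULL, NULL, FL); (NULL, NULL, JV); (NULL, NULL, NU); (NULL, NULL, PD)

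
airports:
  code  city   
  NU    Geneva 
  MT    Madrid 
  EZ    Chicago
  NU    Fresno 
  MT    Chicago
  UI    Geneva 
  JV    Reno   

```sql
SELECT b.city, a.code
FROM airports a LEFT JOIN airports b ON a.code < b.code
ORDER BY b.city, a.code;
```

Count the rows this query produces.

LEFT JOIN keeps every row from `airports a`; unmatched rows get NULL for `airports b`'s columns.
Matching on a.code < b.code.
- a row (code=NU): matches 1 b row(s) → 1 output row(s).
- a row (code=MT): matches 3 b row(s) → 3 output row(s).
- a row (code=EZ): matches 6 b row(s) → 6 output row(s).
- a row (code=NU): matches 1 b row(s) → 1 output row(s).
- a row (code=MT): matches 3 b row(s) → 3 output row(s).
- a row (code=UI): no match → kept, b columns NULL.
- a row (code=JV): matches 5 b row(s) → 5 output row(s).
Total: 19 matched + 1 padded = 20 rows.

20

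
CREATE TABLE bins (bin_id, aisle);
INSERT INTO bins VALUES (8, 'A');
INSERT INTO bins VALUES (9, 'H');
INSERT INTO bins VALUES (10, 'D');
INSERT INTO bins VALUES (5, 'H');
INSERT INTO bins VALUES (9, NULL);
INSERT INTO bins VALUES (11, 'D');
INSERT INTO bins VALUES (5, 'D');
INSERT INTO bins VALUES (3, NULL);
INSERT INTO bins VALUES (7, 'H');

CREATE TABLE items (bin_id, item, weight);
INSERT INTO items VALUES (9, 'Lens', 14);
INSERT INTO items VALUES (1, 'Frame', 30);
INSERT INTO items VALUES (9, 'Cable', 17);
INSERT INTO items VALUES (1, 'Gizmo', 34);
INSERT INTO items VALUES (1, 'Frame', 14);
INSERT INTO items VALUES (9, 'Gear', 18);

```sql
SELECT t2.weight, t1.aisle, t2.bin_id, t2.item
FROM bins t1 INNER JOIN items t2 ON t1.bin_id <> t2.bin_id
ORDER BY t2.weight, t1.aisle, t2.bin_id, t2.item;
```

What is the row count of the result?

INNER JOIN keeps only pairs where the ON condition holds.
Matching on t1.bin_id <> t2.bin_id.
- bin_id=8: 6 matching t2 row(s), so 6 row(s) emitted.
- bin_id=9: 3 matching t2 row(s), so 3 row(s) emitted.
- bin_id=10: 6 matching t2 row(s), so 6 row(s) emitted.
- bin_id=5: 6 matching t2 row(s), so 6 row(s) emitted.
- bin_id=9: 3 matching t2 row(s), so 3 row(s) emitted.
- bin_id=11: 6 matching t2 row(s), so 6 row(s) emitted.
- bin_id=5: 6 matching t2 row(s), so 6 row(s) emitted.
- bin_id=3: 6 matching t2 row(s), so 6 row(s) emitted.
- bin_id=7: 6 matching t2 row(s), so 6 row(s) emitted.
Total: 48 rows.

48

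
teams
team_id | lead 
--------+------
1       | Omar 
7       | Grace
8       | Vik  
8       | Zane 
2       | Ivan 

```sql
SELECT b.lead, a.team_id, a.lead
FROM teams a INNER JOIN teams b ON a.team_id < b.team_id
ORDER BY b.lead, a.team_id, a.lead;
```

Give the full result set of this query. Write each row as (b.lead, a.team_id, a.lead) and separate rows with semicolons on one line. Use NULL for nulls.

INNER JOIN keeps only pairs where the ON condition holds.
Matching on a.team_id < b.team_id.
- team_id=1: 4 matching b row(s), so 4 row(s) emitted.
- team_id=7: 2 matching b row(s), so 2 row(s) emitted.
- team_id=8: no matching b row, dropped.
- team_id=8: no matching b row, dropped.
- team_id=2: 3 matching b row(s), so 3 row(s) emitted.
After projecting and ordering:
b.lead | a.team_id | a.lead
Grace | 1 | Omar
Grace | 2 | Ivan
Ivan | 1 | Omar
Vik | 1 | Omar
Vik | 2 | Ivan
Vik | 7 | Grace
Zane | 1 | Omar
Zane | 2 | Ivan
Zane | 7 | Grace

(Grace, 1, Omar); (Grace, 2, Ivan); (Ivan, 1, Omar); (Vik, 1, Omar); (Vik, 2, Ivan); (Vik, 7, Grace); (Zane, 1, Omar); (Zane, 2, Ivan); (Zane, 7, Grace)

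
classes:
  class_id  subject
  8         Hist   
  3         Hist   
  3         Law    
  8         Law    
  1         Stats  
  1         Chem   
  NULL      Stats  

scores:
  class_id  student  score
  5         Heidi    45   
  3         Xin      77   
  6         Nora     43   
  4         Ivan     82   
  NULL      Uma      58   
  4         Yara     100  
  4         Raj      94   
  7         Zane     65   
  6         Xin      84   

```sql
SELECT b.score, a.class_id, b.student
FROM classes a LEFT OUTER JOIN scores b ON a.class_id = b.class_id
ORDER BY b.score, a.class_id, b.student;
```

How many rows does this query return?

LEFT JOIN keeps every row from `classes`; unmatched rows get NULL for `scores`'s columns.
Matching on a.class_id = b.class_id. A NULL in a compared column never satisfies the condition.
Matched pairs: 2; unmatched a rows kept: 5.
Total: 2 matched + 5 padded = 7 rows.

7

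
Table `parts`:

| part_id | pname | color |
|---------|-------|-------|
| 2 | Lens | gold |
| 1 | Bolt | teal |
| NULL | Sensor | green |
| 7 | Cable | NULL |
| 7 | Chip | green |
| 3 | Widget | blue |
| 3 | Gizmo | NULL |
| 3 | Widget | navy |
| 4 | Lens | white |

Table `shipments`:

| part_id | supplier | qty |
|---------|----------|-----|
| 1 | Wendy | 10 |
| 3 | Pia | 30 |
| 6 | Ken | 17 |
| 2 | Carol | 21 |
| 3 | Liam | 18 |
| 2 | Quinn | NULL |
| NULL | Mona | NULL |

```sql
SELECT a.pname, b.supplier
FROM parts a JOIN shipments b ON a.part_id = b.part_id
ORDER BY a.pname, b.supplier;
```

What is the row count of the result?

9

INNER JOIN keeps only pairs where the ON condition holds.
Matching on a.part_id = b.part_id. A NULL in a compared column never satisfies the condition.
- part_id=2: 2 matching b row(s), so 2 row(s) emitted.
- part_id=1: 1 matching b row(s), so 1 row(s) emitted.
- part_id=NULL: no matching b row, dropped.
- part_id=7: no matching b row, dropped.
- part_id=7: no matching b row, dropped.
- part_id=3: 2 matching b row(s), so 2 row(s) emitted.
- part_id=3: 2 matching b row(s), so 2 row(s) emitted.
- part_id=3: 2 matching b row(s), so 2 row(s) emitted.
- part_id=4: no matching b row, dropped.
Total: 9 rows.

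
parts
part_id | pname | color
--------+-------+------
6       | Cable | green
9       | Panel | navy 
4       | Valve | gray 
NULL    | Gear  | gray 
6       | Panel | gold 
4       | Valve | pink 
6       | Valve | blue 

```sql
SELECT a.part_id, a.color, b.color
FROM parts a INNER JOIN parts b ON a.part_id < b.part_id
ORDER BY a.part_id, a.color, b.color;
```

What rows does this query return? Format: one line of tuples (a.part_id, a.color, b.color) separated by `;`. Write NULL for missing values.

(4, gray, blue); (4, gray, gold); (4, gray, green); (4, gray, navy); (4, pink, blue); (4, pink, gold); (4, pink, green); (4, pink, navy); (6, blue, navy); (6, gold, navy); (6, green, navy)

INNER JOIN keeps only pairs where the ON condition holds.
Matching on a.part_id < b.part_id. A NULL in a compared column never satisfies the condition.
Matched pairs: 11.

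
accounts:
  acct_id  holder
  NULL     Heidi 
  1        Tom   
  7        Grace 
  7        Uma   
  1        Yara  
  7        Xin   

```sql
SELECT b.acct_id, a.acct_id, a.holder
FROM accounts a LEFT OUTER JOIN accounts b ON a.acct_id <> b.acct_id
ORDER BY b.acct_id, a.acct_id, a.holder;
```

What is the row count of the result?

LEFT JOIN keeps every row from `accounts a`; unmatched rows get NULL for `accounts b`'s columns.
Matching on a.acct_id <> b.acct_id. A NULL in a compared column never satisfies the condition.
- a[0] acct_id=NULL → no match; kept with NULLs on the b side.
- a[1] acct_id=1 → 3 match(es) in b → 3 row(s).
- a[2] acct_id=7 → 2 match(es) in b → 2 row(s).
- a[3] acct_id=7 → 2 match(es) in b → 2 row(s).
- a[4] acct_id=1 → 3 match(es) in b → 3 row(s).
- a[5] acct_id=7 → 2 match(es) in b → 2 row(s).
Total: 12 matched + 1 padded = 13 rows.

13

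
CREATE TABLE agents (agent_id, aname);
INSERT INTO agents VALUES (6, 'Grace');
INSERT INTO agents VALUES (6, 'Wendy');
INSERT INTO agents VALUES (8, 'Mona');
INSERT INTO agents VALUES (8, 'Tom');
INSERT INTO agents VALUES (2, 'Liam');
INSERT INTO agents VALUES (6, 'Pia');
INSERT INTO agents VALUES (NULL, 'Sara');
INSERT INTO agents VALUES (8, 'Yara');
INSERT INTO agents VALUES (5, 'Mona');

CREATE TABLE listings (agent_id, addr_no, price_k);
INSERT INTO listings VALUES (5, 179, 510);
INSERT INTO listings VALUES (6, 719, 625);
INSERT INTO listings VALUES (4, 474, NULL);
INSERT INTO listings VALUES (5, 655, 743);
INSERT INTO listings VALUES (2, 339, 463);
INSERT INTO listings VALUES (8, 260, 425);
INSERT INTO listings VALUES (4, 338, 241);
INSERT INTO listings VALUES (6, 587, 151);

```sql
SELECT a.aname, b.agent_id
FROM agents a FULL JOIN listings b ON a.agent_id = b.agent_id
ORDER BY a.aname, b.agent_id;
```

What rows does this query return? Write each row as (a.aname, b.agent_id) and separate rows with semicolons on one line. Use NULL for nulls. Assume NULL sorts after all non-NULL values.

FULL OUTER JOIN keeps every row from both sides; unmatched rows get NULL for the other side's columns.
Matching on a.agent_id = b.agent_id. A NULL in a compared column never satisfies the condition.
- a (agent_id=6) pairs with 2 row(s) of b.
- a (agent_id=6) pairs with 2 row(s) of b.
- a (agent_id=8) pairs with 1 row(s) of b.
- a (agent_id=8) pairs with 1 row(s) of b.
- a (agent_id=2) pairs with 1 row(s) of b.
- a (agent_id=6) pairs with 2 row(s) of b.
- a (agent_id=NULL) has no partner → padded with NULL.
- a (agent_id=8) pairs with 1 row(s) of b.
- a (agent_id=5) pairs with 2 row(s) of b.
- 2 row(s) from b found no a partner → padded with NULL.

(Grace, 6); (Grace, 6); (Liam, 2); (Mona, 5); (Mona, 5); (Mona, 8); (Pia, 6); (Pia, 6); (Sara, NULL); (Tom, 8); (Wendy, 6); (Wendy, 6); (Yara, 8); (NULL, 4); (NULL, 4)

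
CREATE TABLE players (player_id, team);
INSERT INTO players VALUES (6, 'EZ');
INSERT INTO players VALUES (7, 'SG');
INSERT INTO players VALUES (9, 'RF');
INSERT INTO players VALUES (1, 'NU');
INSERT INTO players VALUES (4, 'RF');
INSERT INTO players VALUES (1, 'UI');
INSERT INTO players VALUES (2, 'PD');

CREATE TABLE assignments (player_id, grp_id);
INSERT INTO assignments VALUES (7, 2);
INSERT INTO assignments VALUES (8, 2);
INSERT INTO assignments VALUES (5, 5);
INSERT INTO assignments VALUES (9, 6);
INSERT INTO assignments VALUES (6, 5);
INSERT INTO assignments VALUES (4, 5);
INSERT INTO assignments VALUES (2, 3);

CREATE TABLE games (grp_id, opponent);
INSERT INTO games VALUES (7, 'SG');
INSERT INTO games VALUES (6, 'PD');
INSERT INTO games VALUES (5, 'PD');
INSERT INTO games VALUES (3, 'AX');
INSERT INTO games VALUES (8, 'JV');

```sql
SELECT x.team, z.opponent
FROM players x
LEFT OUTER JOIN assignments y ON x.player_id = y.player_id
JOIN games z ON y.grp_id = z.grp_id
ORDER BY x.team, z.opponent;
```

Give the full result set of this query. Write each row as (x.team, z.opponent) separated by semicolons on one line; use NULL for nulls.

(EZ, PD); (PD, AX); (RF, PD); (RF, PD)

Evaluate left to right. First `players x LEFT JOIN assignments y` on player_id: 7 row(s).
Then INNER JOIN `games z` on grp_id: keep only rows whose y.grp_id appears in z.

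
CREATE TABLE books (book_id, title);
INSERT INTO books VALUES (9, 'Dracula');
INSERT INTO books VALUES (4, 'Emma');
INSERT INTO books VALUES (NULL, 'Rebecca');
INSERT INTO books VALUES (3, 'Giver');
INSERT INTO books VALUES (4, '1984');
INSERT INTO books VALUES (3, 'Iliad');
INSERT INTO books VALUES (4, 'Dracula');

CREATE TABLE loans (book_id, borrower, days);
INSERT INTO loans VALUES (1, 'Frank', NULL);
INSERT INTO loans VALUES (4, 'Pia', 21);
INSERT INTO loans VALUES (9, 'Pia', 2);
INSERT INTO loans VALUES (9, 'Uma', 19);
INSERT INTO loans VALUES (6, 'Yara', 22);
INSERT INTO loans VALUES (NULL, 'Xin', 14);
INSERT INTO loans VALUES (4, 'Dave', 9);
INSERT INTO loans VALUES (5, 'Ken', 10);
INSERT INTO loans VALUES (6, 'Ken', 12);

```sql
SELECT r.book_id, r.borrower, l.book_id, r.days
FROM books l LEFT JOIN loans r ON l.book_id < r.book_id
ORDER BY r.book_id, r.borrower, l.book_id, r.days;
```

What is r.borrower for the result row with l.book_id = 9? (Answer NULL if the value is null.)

LEFT JOIN keeps every row from `books`; unmatched rows get NULL for `loans`'s columns.
Matching on l.book_id < r.book_id. A NULL in a compared column never satisfies the condition.
Matched pairs: 29; unmatched l rows kept: 2.

NULL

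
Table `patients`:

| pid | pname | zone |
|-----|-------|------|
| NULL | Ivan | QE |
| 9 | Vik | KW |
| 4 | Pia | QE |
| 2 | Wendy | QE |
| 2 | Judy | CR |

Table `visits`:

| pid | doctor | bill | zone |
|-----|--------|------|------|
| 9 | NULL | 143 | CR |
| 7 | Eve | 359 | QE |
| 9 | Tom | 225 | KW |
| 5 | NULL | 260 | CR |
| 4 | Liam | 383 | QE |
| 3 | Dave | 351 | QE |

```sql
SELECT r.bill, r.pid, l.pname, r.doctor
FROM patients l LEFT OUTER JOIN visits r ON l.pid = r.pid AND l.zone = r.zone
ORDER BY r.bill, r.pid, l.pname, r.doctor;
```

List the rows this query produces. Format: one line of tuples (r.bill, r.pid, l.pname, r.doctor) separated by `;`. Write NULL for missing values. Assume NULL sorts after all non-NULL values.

LEFT JOIN keeps every row from `patients`; unmatched rows get NULL for `visits`'s columns.
Matching on l.pid = r.pid AND l.zone = r.zone. A NULL in a compared column never satisfies the condition.
Matched pairs: 2; unmatched l rows kept: 3.

(225, 9, Vik, Tom); (383, 4, Pia, Liam); (NULL, NULL, Ivan, NULL); (NULL, NULL, Judy, NULL); (NULL, NULL, Wendy, NULL)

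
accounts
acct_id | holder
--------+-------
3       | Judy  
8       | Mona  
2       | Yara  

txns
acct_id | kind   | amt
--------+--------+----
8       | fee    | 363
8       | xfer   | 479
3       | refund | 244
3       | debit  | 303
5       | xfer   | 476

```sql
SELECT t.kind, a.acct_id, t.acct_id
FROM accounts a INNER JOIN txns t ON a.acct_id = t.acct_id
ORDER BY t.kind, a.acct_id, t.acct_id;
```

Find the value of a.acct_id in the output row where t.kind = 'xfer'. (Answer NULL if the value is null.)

INNER JOIN keeps only pairs where the ON condition holds.
Matching on a.acct_id = t.acct_id.
- a (acct_id=3) pairs with 2 row(s) of t.
- a (acct_id=8) pairs with 2 row(s) of t.
- a (acct_id=2) has no partner → excluded.

8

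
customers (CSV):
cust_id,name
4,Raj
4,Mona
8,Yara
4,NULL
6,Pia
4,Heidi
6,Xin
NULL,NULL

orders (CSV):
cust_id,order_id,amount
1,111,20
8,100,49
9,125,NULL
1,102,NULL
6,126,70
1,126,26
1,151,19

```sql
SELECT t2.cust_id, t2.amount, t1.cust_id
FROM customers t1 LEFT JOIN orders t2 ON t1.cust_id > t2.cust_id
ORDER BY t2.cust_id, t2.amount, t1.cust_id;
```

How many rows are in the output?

30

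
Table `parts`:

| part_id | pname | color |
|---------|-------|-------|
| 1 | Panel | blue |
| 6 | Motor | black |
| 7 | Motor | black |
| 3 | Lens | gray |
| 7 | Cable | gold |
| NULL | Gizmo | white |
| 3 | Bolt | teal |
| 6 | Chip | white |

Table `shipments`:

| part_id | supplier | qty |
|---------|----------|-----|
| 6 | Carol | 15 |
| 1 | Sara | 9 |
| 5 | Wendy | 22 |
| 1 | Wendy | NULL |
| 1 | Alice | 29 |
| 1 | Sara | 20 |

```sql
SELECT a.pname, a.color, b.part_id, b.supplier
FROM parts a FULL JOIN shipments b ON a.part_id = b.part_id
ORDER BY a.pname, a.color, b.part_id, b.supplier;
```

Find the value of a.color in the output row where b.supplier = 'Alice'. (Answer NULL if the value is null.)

blue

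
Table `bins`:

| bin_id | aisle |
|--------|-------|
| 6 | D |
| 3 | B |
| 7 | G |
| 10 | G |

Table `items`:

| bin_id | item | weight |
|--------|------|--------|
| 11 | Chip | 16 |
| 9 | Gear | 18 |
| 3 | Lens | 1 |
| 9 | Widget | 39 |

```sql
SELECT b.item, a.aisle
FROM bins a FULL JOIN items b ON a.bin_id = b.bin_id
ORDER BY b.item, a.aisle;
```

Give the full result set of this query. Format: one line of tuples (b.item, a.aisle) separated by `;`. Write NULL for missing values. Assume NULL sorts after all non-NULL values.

FULL OUTER JOIN keeps every row from both sides; unmatched rows get NULL for the other side's columns.
Matching on a.bin_id = b.bin_id.
- a[0] bin_id=6 → no match; kept with NULLs on the b side.
- a[1] bin_id=3 → 1 match(es) in b → 1 row(s).
- a[2] bin_id=7 → no match; kept with NULLs on the b side.
- a[3] bin_id=10 → no match; kept with NULLs on the b side.
- 3 row(s) from b found no a partner → padded with NULL.
After projecting and ordering:
b.item | a.aisle
Chip | NULL
Gear | NULL
Lens | B
Widget | NULL
NULL | D
NULL | G
NULL | G

(Chip, NULL); (Gear, NULL); (Lens, B); (Widget, NULL); (NULL, D); (NULL, G); (NULL, G)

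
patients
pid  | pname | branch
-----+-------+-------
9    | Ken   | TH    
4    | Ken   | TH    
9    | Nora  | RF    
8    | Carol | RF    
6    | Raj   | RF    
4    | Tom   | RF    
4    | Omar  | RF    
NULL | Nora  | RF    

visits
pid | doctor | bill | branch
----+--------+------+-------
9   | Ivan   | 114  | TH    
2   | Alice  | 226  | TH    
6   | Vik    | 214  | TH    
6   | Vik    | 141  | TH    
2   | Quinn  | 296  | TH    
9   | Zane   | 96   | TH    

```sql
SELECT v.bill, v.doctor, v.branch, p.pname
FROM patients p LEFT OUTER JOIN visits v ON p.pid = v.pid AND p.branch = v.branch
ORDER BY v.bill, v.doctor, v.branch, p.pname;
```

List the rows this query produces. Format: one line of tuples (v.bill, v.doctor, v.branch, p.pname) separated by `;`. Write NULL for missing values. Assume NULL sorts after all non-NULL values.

(96, Zane, TH, Ken); (114, Ivan, TH, Ken); (NULL, NULL, NULL, Carol); (NULL, NULL, NULL, Ken); (NULL, NULL, NULL, Nora); (NULL, NULL, NULL, Nora); (NULL, NULL, NULL, Omar); (NULL, NULL, NULL, Raj); (NULL, NULL, NULL, Tom)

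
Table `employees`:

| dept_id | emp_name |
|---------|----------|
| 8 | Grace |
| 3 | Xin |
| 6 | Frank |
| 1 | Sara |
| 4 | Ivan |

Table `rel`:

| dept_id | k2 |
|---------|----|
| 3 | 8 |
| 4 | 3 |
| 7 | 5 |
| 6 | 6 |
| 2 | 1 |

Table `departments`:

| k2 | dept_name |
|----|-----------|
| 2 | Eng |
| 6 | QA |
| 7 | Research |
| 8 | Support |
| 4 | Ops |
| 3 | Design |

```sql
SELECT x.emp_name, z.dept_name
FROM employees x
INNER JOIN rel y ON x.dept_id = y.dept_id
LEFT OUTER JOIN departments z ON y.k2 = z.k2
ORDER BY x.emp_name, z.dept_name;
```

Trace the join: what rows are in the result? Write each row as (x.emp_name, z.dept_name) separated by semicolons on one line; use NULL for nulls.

Evaluate left to right. First `employees x INNER JOIN rel y` on dept_id: 3 row(s).
Then LEFT JOIN `departments z` on k2: each of those 3 rows is kept; rows whose y.k2 has no match in z get NULL for z's columns.

(Frank, QA); (Ivan, Design); (Xin, Support)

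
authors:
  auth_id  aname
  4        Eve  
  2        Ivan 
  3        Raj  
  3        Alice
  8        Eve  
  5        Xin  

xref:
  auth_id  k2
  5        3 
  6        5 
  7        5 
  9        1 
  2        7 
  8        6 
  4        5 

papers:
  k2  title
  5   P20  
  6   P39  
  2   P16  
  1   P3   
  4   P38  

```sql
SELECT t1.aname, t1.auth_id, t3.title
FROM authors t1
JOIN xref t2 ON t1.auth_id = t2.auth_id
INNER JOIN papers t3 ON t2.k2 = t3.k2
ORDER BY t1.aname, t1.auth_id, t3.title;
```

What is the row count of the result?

Evaluate left to right. First `authors t1 INNER JOIN xref t2` on auth_id: 4 row(s).
Then INNER JOIN `papers t3` on k2: keep only rows whose t2.k2 appears in t3.
Result: 2 row(s).

2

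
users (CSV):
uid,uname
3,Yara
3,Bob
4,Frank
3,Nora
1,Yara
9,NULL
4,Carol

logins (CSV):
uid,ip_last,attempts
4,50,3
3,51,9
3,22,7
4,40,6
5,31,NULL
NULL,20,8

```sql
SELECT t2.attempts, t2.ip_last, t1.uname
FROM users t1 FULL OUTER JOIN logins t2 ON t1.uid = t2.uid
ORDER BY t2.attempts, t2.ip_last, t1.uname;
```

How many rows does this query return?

FULL OUTER JOIN keeps every row from both sides; unmatched rows get NULL for the other side's columns.
Matching on t1.uid = t2.uid. A NULL in a compared column never satisfies the condition.
Matched pairs: 10; unmatched t1 rows kept: 2; unmatched t2 rows kept: 2.
Total: 10 matched + 4 padded = 14 rows.

14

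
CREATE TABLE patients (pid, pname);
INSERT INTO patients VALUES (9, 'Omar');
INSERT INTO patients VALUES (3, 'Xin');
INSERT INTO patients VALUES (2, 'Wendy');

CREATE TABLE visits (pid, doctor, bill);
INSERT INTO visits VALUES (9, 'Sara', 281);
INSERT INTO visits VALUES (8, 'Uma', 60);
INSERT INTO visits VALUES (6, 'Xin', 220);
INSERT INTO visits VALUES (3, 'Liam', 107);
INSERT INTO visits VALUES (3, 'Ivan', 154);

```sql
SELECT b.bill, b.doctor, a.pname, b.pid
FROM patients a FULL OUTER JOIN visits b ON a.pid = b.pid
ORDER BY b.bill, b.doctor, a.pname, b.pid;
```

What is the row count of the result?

FULL OUTER JOIN keeps every row from both sides; unmatched rows get NULL for the other side's columns.
Matching on a.pid = b.pid.
- a row (pid=9): matches 1 b row(s) → 1 output row(s).
- a row (pid=3): matches 2 b row(s) → 2 output row(s).
- a row (pid=2): no match → kept, b columns NULL.
- plus 2 unmatched b row(s), each kept with NULL a columns.
Total: 3 matched + 3 padded = 6 rows.

6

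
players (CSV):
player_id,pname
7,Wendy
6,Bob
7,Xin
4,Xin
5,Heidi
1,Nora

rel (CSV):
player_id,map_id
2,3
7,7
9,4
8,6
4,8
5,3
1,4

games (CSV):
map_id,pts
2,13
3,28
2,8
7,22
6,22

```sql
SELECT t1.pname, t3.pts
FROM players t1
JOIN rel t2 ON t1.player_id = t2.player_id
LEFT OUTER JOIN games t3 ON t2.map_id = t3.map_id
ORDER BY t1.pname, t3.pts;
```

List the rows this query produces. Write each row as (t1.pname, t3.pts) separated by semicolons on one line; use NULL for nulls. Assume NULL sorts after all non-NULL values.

Evaluate left to right. First `players t1 INNER JOIN rel t2` on player_id: 5 row(s).
Then LEFT JOIN `games t3` on map_id: each of those 5 rows is kept; rows whose t2.map_id has no match in t3 get NULL for t3's columns.

(Heidi, 28); (Nora, NULL); (Wendy, 22); (Xin, 22); (Xin, NULL)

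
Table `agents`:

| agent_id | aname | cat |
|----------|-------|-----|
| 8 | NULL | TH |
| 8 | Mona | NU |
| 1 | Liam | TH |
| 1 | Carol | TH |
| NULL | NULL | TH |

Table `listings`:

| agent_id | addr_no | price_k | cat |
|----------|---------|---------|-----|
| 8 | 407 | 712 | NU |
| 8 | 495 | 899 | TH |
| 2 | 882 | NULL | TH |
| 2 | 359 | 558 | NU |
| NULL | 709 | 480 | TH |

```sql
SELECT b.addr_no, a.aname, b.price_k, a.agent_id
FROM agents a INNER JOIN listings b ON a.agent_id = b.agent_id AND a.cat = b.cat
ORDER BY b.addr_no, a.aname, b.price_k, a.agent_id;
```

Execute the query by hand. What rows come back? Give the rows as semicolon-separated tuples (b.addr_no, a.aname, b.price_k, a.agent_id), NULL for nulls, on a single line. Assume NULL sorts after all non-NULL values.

(407, Mona, 712, 8); (495, NULL, 899, 8)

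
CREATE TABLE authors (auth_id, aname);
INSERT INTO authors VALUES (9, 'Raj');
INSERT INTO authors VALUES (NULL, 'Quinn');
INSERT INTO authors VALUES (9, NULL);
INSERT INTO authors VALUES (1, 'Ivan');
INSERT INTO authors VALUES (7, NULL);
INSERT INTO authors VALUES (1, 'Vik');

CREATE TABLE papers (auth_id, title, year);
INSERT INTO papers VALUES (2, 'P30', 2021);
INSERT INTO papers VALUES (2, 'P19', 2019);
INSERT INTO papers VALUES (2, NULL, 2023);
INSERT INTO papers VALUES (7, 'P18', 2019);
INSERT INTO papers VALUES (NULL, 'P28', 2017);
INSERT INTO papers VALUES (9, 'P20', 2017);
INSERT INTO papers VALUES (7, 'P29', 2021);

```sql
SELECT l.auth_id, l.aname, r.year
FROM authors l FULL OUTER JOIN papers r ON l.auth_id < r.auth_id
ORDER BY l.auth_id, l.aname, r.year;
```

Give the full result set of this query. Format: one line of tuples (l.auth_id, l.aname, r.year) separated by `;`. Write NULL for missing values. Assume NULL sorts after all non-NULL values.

(1, Ivan, 2017); (1, Ivan, 2019); (1, Ivan, 2019); (1, Ivan, 2021); (1, Ivan, 2021); (1, Ivan, 2023); (1, Vik, 2017); (1, Vik, 2019); (1, Vik, 2019); (1, Vik, 2021); (1, Vik, 2021); (1, Vik, 2023); (7, NULL, 2017); (9, Raj, NULL); (9, NULL, NULL); (NULL, Quinn, NULL); (NULL, NULL, 2017)

FULL OUTER JOIN keeps every row from both sides; unmatched rows get NULL for the other side's columns.
Matching on l.auth_id < r.auth_id. A NULL in a compared column never satisfies the condition.
Matched pairs: 13; unmatched l rows kept: 3; unmatched r rows kept: 1.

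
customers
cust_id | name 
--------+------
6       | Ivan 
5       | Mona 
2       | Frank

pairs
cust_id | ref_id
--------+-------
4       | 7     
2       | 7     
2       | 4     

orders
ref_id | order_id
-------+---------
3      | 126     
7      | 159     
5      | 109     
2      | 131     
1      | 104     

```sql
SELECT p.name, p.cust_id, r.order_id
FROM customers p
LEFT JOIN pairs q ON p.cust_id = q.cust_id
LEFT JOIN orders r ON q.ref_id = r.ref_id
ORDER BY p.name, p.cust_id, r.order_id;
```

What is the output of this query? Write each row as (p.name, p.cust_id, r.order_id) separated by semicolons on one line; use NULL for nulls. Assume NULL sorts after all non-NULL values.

Joins associate left-to-right: customers LEFT JOIN pairs on cust_id gives 4 intermediate row(s).
Then LEFT JOIN `orders r` on ref_id: each of those 4 rows is kept; rows whose q.ref_id has no match in r get NULL for r's columns.

(Frank, 2, 159); (Frank, 2, NULL); (Ivan, 6, NULL); (Mona, 5, NULL)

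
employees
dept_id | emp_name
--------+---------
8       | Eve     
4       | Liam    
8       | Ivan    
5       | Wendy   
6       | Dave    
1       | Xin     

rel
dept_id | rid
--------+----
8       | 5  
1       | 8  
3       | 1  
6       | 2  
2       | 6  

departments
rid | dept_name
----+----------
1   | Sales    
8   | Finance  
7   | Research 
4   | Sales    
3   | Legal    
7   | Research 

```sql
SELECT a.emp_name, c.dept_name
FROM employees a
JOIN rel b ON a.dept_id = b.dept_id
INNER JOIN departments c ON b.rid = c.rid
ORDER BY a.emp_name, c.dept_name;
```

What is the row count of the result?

1

Step 1 — a INNER JOIN b on dept_id → 4 row(s).
Then INNER JOIN `departments c` on rid: keep only rows whose b.rid appears in c.
Result: 1 row(s).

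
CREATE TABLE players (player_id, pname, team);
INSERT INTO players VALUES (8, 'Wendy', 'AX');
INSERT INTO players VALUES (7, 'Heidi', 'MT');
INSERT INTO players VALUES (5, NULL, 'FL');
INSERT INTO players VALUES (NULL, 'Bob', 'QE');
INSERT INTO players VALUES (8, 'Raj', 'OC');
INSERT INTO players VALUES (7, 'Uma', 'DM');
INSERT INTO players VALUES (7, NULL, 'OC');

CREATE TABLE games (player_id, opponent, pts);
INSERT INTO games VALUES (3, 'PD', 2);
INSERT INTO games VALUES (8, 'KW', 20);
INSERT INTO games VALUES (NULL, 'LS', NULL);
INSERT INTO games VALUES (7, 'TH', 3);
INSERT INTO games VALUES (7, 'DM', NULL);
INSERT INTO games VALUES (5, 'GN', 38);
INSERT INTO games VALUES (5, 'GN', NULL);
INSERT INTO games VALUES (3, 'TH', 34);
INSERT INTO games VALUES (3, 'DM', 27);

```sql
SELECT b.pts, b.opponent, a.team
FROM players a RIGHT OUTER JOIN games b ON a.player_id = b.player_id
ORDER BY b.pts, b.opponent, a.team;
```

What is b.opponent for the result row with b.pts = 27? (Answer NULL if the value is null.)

DM

RIGHT JOIN keeps every row from `games`; unmatched rows get NULL for `players`'s columns.
Matching on a.player_id = b.player_id. A NULL in a compared column never satisfies the condition.
- a[0] player_id=8 → 1 match(es) in b → 1 row(s).
- a[1] player_id=7 → 2 match(es) in b → 2 row(s).
- a[2] player_id=5 → 2 match(es) in b → 2 row(s).
- a[3] player_id=NULL → no match.
- a[4] player_id=8 → 1 match(es) in b → 1 row(s).
- a[5] player_id=7 → 2 match(es) in b → 2 row(s).
- a[6] player_id=7 → 2 match(es) in b → 2 row(s).
- 4 row(s) from b found no a partner → padded with NULL.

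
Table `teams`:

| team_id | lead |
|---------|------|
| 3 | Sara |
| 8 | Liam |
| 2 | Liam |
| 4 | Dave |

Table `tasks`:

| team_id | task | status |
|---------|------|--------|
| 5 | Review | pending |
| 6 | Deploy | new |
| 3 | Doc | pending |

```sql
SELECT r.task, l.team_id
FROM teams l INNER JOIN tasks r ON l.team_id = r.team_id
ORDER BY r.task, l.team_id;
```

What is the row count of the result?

1

INNER JOIN keeps only pairs where the ON condition holds.
Matching on l.team_id = r.team_id.
Matched pairs: 1.
Total: 1 rows.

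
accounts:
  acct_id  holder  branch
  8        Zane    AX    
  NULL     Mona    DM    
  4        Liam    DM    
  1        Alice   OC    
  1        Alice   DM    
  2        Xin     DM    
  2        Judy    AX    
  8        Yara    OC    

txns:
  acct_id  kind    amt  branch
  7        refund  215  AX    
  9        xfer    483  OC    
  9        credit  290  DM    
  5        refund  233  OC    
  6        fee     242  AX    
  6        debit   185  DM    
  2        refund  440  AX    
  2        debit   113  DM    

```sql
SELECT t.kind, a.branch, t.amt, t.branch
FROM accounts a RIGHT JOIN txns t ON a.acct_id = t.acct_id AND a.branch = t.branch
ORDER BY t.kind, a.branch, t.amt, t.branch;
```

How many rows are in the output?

8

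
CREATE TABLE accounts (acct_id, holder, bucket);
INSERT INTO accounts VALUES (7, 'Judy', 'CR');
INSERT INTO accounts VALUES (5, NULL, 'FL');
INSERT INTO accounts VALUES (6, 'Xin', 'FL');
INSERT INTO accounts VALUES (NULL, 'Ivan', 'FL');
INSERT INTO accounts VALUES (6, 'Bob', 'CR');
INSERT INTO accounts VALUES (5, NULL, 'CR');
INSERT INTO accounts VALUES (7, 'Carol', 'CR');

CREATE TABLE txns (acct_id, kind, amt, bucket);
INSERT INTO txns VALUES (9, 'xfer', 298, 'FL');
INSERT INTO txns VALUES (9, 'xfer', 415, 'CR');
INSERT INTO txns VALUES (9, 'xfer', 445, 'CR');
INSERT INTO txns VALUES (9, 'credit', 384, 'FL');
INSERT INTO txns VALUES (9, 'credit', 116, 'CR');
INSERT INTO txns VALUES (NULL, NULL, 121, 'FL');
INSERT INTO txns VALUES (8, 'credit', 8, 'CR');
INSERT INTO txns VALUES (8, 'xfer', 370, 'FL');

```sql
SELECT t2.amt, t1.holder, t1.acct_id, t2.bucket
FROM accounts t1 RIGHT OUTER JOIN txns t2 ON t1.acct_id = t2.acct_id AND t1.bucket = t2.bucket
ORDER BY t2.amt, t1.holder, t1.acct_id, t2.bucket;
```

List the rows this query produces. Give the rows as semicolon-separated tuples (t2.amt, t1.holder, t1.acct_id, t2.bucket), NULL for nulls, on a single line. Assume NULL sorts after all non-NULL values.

RIGHT JOIN keeps every row from `txns`; unmatched rows get NULL for `accounts`'s columns.
Matching on t1.acct_id = t2.acct_id AND t1.bucket = t2.bucket. A NULL in a compared column never satisfies the condition.
- acct_id=7, bucket=CR: no matching t2 row.
- acct_id=5, bucket=FL: no matching t2 row.
- acct_id=6, bucket=FL: no matching t2 row.
- acct_id=NULL, bucket=FL: no matching t2 row.
- acct_id=6, bucket=CR: no matching t2 row.
- acct_id=5, bucket=CR: no matching t2 row.
- acct_id=7, bucket=CR: no matching t2 row.
- 8 row(s) from t2 found no t1 partner → padded with NULL.
After projecting and ordering:
t2.amt | t1.holder | t1.acct_id | t2.bucket
8 | NULL | NULL | CR
116 | NULL | NULL | CR
121 | NULL | NULL | FL
298 | NULL | NULL | FL
370 | NULL | NULL | FL
384 | NULL | NULL | FL
415 | NULL | NULL | CR
445 | NULL | NULL | CR

(8, NULL, NULL, CR); (116, NULL, NULL, CR); (121, NULL, NULL, FL); (298, NULL, NULL, FL); (370, NULL, NULL, FL); (384, NULL, NULL, FL); (415, NULL, NULL, CR); (445, NULL, NULL, CR)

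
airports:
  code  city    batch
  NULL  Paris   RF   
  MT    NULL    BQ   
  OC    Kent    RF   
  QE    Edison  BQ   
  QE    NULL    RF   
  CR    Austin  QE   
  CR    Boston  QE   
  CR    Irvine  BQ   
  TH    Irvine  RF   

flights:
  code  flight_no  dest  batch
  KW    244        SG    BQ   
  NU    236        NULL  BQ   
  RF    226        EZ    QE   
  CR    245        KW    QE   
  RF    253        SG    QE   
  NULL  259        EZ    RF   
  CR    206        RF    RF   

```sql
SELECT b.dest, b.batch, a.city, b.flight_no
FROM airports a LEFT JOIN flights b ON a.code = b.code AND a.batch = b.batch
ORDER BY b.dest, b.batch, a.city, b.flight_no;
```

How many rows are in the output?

LEFT JOIN keeps every row from `airports`; unmatched rows get NULL for `flights`'s columns.
Matching on a.code = b.code AND a.batch = b.batch. A NULL in a compared column never satisfies the condition.
Matched pairs: 2; unmatched a rows kept: 7.
Total: 2 matched + 7 padded = 9 rows.

9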